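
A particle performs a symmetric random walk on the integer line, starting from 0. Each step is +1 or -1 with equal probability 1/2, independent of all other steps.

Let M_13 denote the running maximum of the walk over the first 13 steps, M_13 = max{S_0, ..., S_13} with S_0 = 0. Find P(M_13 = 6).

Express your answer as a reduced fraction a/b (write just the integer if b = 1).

Let M_13 = max(S_0,...,S_13). Use the reflection principle: for j ≥ 1, #{paths with M_13 ≥ j} = #{S_13 ≥ j} + #{S_13 ≥ j+1}.
By reflection, #{M_13 ≥ 6} = #{S_13 ≥ 6} + #{S_13 ≥ 7} = 378 + 378 = 756.
#{M_13 ≥ 7} = #{S_13 ≥ 7} + #{S_13 ≥ 8} = 378 + 92 = 470.
#{M_13 = 6} = 756 - 470 = 286.
P(M_13 = 6) = 286/8192 = 143/4096

Answer: 143/4096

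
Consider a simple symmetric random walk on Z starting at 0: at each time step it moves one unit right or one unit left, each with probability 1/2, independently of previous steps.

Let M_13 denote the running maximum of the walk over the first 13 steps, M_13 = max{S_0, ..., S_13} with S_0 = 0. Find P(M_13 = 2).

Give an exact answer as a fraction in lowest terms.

Answer: 1287/8192

Derivation:
Let M_13 = max(S_0,...,S_13). Use the reflection principle: for j ≥ 1, #{paths with M_13 ≥ j} = #{S_13 ≥ j} + #{S_13 ≥ j+1}.
By reflection, #{M_13 ≥ 2} = #{S_13 ≥ 2} + #{S_13 ≥ 3} = 2380 + 2380 = 4760.
#{M_13 ≥ 3} = #{S_13 ≥ 3} + #{S_13 ≥ 4} = 2380 + 1093 = 3473.
#{M_13 = 2} = 4760 - 3473 = 1287.
P(M_13 = 2) = 1287/8192 = 1287/8192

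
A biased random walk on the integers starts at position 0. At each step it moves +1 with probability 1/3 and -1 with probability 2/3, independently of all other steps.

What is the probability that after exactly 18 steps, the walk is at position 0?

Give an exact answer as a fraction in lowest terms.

To be at 0 after 18 steps: need exactly 9 steps of +1 and 9 of -1.
Number of such sequences: C(18,9) = 48620
Each has probability (1/3)^9 · (2/3)^9 = 512/387420489
P = 48620 · 512/387420489 = 24893440/387420489

Answer: 24893440/387420489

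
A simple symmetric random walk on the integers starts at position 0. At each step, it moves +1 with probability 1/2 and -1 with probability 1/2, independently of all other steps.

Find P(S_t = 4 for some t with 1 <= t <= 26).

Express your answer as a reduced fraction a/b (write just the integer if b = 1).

Count via complement. Let g(t,s) = #length-t paths at position s with S_1..S_t all ≠ 4.
g(t,s) = g(t-1,s-1) + g(t-1,s+1) for s ≠ 4; g(t,4) = 0.
t=0: g(0,0)=1
t=1: g(1,-1)=1 g(1,1)=1
t=2: g(2,-2)=1 g(2,0)=2 g(2,2)=1
t=3: g(3,-3)=1 g(3,-1)=3 g(3,1)=3 g(3,3)=1
t=4: g(4,-4)=1 g(4,-2)=4 g(4,0)=6 g(4,2)=4
t=5: g(5,-5)=1 g(5,-3)=5 g(5,-1)=10 g(5,1)=10 g(5,3)=4
t=6: g(6,-6)=1 g(6,-4)=6 g(6,-2)=15 g(6,0)=20 g(6,2)=14
t=7: g(7,-7)=1 g(7,-5)=7 g(7,-3)=21 g(7,-1)=35 g(7,1)=34 g(7,3)=14
t=8: g(8,-8)=1 g(8,-6)=8 g(8,-4)=28 g(8,-2)=56 g(8,0)=69 g(8,2)=48
t=9: g(9,-9)=1 g(9,-7)=9 g(9,-5)=36 g(9,-3)=84 g(9,-1)=125 g(9,1)=117 g(9,3)=48
t=10: g(10,-10)=1 g(10,-8)=10 g(10,-6)=45 g(10,-4)=120 g(10,-2)=209 g(10,0)=242 g(10,2)=165
t=11: g(11,-11)=1 g(11,-9)=11 g(11,-7)=55 g(11,-5)=165 g(11,-3)=329 g(11,-1)=451 g(11,1)=407 g(11,3)=165
t=12: g(12,-12)=1 g(12,-10)=12 g(12,-8)=66 g(12,-6)=220 g(12,-4)=494 g(12,-2)=780 g(12,0)=858 g(12,2)=572
t=13: g(13,-13)=1 g(13,-11)=13 g(13,-9)=78 g(13,-7)=286 g(13,-5)=714 g(13,-3)=1274 g(13,-1)=1638 g(13,1)=1430 g(13,3)=572
t=14: g(14,-14)=1 g(14,-12)=14 g(14,-10)=91 g(14,-8)=364 g(14,-6)=1000 g(14,-4)=1988 g(14,-2)=2912 g(14,0)=3068 g(14,2)=2002
t=15: g(15,-15)=1 g(15,-13)=15 g(15,-11)=105 g(15,-9)=455 g(15,-7)=1364 g(15,-5)=2988 g(15,-3)=4900 g(15,-1)=5980 g(15,1)=5070 g(15,3)=2002
t=16: g(16,-16)=1 g(16,-14)=16 g(16,-12)=120 g(16,-10)=560 g(16,-8)=1819 g(16,-6)=4352 g(16,-4)=7888 g(16,-2)=10880 g(16,0)=11050 g(16,2)=7072
t=17: g(17,-17)=1 g(17,-15)=17 g(17,-13)=136 g(17,-11)=680 g(17,-9)=2379 g(17,-7)=6171 g(17,-5)=12240 g(17,-3)=18768 g(17,-1)=21930 g(17,1)=18122 g(17,3)=7072
t=18: g(18,-18)=1 g(18,-16)=18 g(18,-14)=153 g(18,-12)=816 g(18,-10)=3059 g(18,-8)=8550 g(18,-6)=18411 g(18,-4)=31008 g(18,-2)=40698 g(18,0)=40052 g(18,2)=25194
t=19: g(19,-19)=1 g(19,-17)=19 g(19,-15)=171 g(19,-13)=969 g(19,-11)=3875 g(19,-9)=11609 g(19,-7)=26961 g(19,-5)=49419 g(19,-3)=71706 g(19,-1)=80750 g(19,1)=65246 g(19,3)=25194
t=20: g(20,-20)=1 g(20,-18)=20 g(20,-16)=190 g(20,-14)=1140 g(20,-12)=4844 g(20,-10)=15484 g(20,-8)=38570 g(20,-6)=76380 g(20,-4)=121125 g(20,-2)=152456 g(20,0)=145996 g(20,2)=90440
t=21: g(21,-21)=1 g(21,-19)=21 g(21,-17)=210 g(21,-15)=1330 g(21,-13)=5984 g(21,-11)=20328 g(21,-9)=54054 g(21,-7)=114950 g(21,-5)=197505 g(21,-3)=273581 g(21,-1)=298452 g(21,1)=236436 g(21,3)=90440
t=22: g(22,-22)=1 g(22,-20)=22 g(22,-18)=231 g(22,-16)=1540 g(22,-14)=7314 g(22,-12)=26312 g(22,-10)=74382 g(22,-8)=169004 g(22,-6)=312455 g(22,-4)=471086 g(22,-2)=572033 g(22,0)=534888 g(22,2)=326876
t=23: g(23,-23)=1 g(23,-21)=23 g(23,-19)=253 g(23,-17)=1771 g(23,-15)=8854 g(23,-13)=33626 g(23,-11)=100694 g(23,-9)=243386 g(23,-7)=481459 g(23,-5)=783541 g(23,-3)=1043119 g(23,-1)=1106921 g(23,1)=861764 g(23,3)=326876
t=24: g(24,-24)=1 g(24,-22)=24 g(24,-20)=276 g(24,-18)=2024 g(24,-16)=10625 g(24,-14)=42480 g(24,-12)=134320 g(24,-10)=344080 g(24,-8)=724845 g(24,-6)=1265000 g(24,-4)=1826660 g(24,-2)=2150040 g(24,0)=1968685 g(24,2)=1188640
t=25: g(25,-25)=1 g(25,-23)=25 g(25,-21)=300 g(25,-19)=2300 g(25,-17)=12649 g(25,-15)=53105 g(25,-13)=176800 g(25,-11)=478400 g(25,-9)=1068925 g(25,-7)=1989845 g(25,-5)=3091660 g(25,-3)=3976700 g(25,-1)=4118725 g(25,1)=3157325 g(25,3)=1188640
t=26: g(26,-26)=1 g(26,-24)=26 g(26,-22)=325 g(26,-20)=2600 g(26,-18)=14949 g(26,-16)=65754 g(26,-14)=229905 g(26,-12)=655200 g(26,-10)=1547325 g(26,-8)=3058770 g(26,-6)=5081505 g(26,-4)=7068360 g(26,-2)=8095425 g(26,0)=7276050 g(26,2)=4345965
Paths never hitting 4: Σ_s g(26,s) = 37442160
Paths hitting 4: 2^26 - 37442160 = 29666704
P = 29666704/67108864 = 1854169/4194304

Answer: 1854169/4194304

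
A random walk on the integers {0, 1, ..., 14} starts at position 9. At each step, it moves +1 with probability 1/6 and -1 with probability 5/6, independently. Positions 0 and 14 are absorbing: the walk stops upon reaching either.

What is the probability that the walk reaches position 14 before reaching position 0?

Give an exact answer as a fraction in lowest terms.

Biased walk: p = 1/6, q = 5/6, r = q/p = 5
Gambler's ruin: P(hit 14 before 0 | start at 9) = (1 - r^a)/(1 - r^N)
r^9 = 1953125; r^14 = 6103515625
P = (1 - 1953125) / (1 - 6103515625) = -1953124 / -6103515624 = 488281/1525878906

Answer: 488281/1525878906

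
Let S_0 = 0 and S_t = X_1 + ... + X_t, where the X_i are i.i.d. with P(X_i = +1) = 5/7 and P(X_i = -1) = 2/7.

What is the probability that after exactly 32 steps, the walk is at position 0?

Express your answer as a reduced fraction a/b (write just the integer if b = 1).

To be at 0 after 32 steps: need exactly 16 steps of +1 and 16 of -1.
Number of such sequences: C(32,16) = 601080390
Each has probability (5/7)^16 · (2/7)^16 = 10000000000000000/1104427674243920646305299201
P = 601080390 · 10000000000000000/1104427674243920646305299201 = 6010803900000000000000000/1104427674243920646305299201

Answer: 6010803900000000000000000/1104427674243920646305299201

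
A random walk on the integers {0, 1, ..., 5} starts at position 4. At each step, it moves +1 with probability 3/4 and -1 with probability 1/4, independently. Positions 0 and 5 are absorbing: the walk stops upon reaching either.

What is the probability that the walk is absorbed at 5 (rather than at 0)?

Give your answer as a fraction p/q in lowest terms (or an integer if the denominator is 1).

Biased walk: p = 3/4, q = 1/4, r = q/p = 1/3
Gambler's ruin: P(hit 5 before 0 | start at 4) = (1 - r^a)/(1 - r^N)
r^4 = 1/81; r^5 = 1/243
P = (1 - 1/81) / (1 - 1/243) = 80/81 / 242/243 = 120/121

Answer: 120/121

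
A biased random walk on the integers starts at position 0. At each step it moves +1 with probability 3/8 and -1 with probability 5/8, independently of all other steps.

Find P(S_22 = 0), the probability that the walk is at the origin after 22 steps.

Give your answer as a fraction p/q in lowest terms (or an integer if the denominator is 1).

Answer: 762726821923828125/9223372036854775808

Derivation:
To be at 0 after 22 steps: need exactly 11 steps of +1 and 11 of -1.
Number of such sequences: C(22,11) = 705432
Each has probability (3/8)^11 · (5/8)^11 = 8649755859375/73786976294838206464
P = 705432 · 8649755859375/73786976294838206464 = 762726821923828125/9223372036854775808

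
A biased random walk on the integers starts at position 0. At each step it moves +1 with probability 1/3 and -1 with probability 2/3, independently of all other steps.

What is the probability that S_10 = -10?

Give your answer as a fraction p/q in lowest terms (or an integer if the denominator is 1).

To reach position -10 after 10 steps: need 0 steps of +1 and 10 steps of -1.
Number of such sequences: C(10,0) = 1
Each has probability (1/3)^0 · (2/3)^10 = 1024/59049
P = 1 · 1024/59049 = 1024/59049

Answer: 1024/59049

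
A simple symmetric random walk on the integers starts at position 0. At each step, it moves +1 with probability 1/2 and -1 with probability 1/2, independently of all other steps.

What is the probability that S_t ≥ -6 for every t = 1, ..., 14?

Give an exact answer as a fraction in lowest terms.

Answer: 3861/4096

Derivation:
Let f(t,s) = #length-t paths at position s with S_1..S_t all ≥ -6.
f(t,s) = f(t-1,s-1) + f(t-1,s+1) for s ≥ -6; f(t,s) = 0 for s < -6.
t=0: f(0,0)=1
t=1: f(1,-1)=1 f(1,1)=1
t=2: f(2,-2)=1 f(2,0)=2 f(2,2)=1
t=3: f(3,-3)=1 f(3,-1)=3 f(3,1)=3 f(3,3)=1
t=4: f(4,-4)=1 f(4,-2)=4 f(4,0)=6 f(4,2)=4 f(4,4)=1
t=5: f(5,-5)=1 f(5,-3)=5 f(5,-1)=10 f(5,1)=10 f(5,3)=5 f(5,5)=1
t=6: f(6,-6)=1 f(6,-4)=6 f(6,-2)=15 f(6,0)=20 f(6,2)=15 f(6,4)=6 f(6,6)=1
t=7: f(7,-5)=7 f(7,-3)=21 f(7,-1)=35 f(7,1)=35 f(7,3)=21 f(7,5)=7 f(7,7)=1
t=8: f(8,-6)=7 f(8,-4)=28 f(8,-2)=56 f(8,0)=70 f(8,2)=56 f(8,4)=28 f(8,6)=8 f(8,8)=1
t=9: f(9,-5)=35 f(9,-3)=84 f(9,-1)=126 f(9,1)=126 f(9,3)=84 f(9,5)=36 f(9,7)=9 f(9,9)=1
t=10: f(10,-6)=35 f(10,-4)=119 f(10,-2)=210 f(10,0)=252 f(10,2)=210 f(10,4)=120 f(10,6)=45 f(10,8)=10 f(10,10)=1
t=11: f(11,-5)=154 f(11,-3)=329 f(11,-1)=462 f(11,1)=462 f(11,3)=330 f(11,5)=165 f(11,7)=55 f(11,9)=11 f(11,11)=1
t=12: f(12,-6)=154 f(12,-4)=483 f(12,-2)=791 f(12,0)=924 f(12,2)=792 f(12,4)=495 f(12,6)=220 f(12,8)=66 f(12,10)=12 f(12,12)=1
t=13: f(13,-5)=637 f(13,-3)=1274 f(13,-1)=1715 f(13,1)=1716 f(13,3)=1287 f(13,5)=715 f(13,7)=286 f(13,9)=78 f(13,11)=13 f(13,13)=1
t=14: f(14,-6)=637 f(14,-4)=1911 f(14,-2)=2989 f(14,0)=3431 f(14,2)=3003 f(14,4)=2002 f(14,6)=1001 f(14,8)=364 f(14,10)=91 f(14,12)=14 f(14,14)=1
Σ_s f(14,s) = 15444
P = 15444/16384 = 3861/4096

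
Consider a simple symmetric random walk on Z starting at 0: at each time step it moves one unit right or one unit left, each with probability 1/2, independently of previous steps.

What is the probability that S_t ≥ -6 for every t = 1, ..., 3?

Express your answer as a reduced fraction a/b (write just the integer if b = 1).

Let f(t,s) = #length-t paths at position s with S_1..S_t all ≥ -6.
f(t,s) = f(t-1,s-1) + f(t-1,s+1) for s ≥ -6; f(t,s) = 0 for s < -6.
t=0: f(0,0)=1
t=1: f(1,-1)=1 f(1,1)=1
t=2: f(2,-2)=1 f(2,0)=2 f(2,2)=1
t=3: f(3,-3)=1 f(3,-1)=3 f(3,1)=3 f(3,3)=1
Σ_s f(3,s) = 8
P = 8/8 = 1

Answer: 1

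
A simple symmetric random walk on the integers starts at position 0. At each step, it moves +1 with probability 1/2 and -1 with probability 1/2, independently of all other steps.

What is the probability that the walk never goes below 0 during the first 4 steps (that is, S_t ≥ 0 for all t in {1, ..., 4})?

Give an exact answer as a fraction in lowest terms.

Answer: 3/8

Derivation:
Let f(t,s) = #length-t paths at position s with S_1..S_t all ≥ 0.
f(t,s) = f(t-1,s-1) + f(t-1,s+1) for s ≥ 0; f(t,s) = 0 for s < 0.
t=0: f(0,0)=1
t=1: f(1,1)=1
t=2: f(2,0)=1 f(2,2)=1
t=3: f(3,1)=2 f(3,3)=1
t=4: f(4,0)=2 f(4,2)=3 f(4,4)=1
Σ_s f(4,s) = 6
P = 6/16 = 3/8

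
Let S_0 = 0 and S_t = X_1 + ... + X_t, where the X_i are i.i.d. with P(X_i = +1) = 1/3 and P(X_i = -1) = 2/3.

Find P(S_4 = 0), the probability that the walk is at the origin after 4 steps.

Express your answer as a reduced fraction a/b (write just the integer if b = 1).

To be at 0 after 4 steps: need exactly 2 steps of +1 and 2 of -1.
Number of such sequences: C(4,2) = 6
Each has probability (1/3)^2 · (2/3)^2 = 4/81
P = 6 · 4/81 = 8/27

Answer: 8/27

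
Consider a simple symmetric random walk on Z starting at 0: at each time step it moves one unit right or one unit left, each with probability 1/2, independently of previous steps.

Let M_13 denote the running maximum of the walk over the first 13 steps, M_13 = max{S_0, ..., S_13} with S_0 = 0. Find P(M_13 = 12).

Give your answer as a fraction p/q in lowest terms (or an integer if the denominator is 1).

Let M_13 = max(S_0,...,S_13). Use the reflection principle: for j ≥ 1, #{paths with M_13 ≥ j} = #{S_13 ≥ j} + #{S_13 ≥ j+1}.
By reflection, #{M_13 ≥ 12} = #{S_13 ≥ 12} + #{S_13 ≥ 13} = 1 + 1 = 2.
#{M_13 ≥ 13} = #{S_13 ≥ 13} + #{S_13 ≥ 14} = 1 + 0 = 1.
#{M_13 = 12} = 2 - 1 = 1.
P(M_13 = 12) = 1/8192 = 1/8192

Answer: 1/8192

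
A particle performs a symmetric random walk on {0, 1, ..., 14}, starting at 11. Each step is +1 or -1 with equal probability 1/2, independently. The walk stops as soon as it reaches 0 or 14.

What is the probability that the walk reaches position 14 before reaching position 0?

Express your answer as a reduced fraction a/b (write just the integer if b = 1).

Answer: 11/14

Derivation:
Symmetric walk (p = 1/2): the harmonic-function argument gives P(hit 14 before 0 | start at 11) = a/N.
P = 11/14 = 11/14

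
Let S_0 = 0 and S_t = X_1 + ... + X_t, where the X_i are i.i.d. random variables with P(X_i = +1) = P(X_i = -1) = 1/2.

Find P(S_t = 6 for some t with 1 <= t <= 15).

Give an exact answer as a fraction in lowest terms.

Count via complement. Let g(t,s) = #length-t paths at position s with S_1..S_t all ≠ 6.
g(t,s) = g(t-1,s-1) + g(t-1,s+1) for s ≠ 6; g(t,6) = 0.
t=0: g(0,0)=1
t=1: g(1,-1)=1 g(1,1)=1
t=2: g(2,-2)=1 g(2,0)=2 g(2,2)=1
t=3: g(3,-3)=1 g(3,-1)=3 g(3,1)=3 g(3,3)=1
t=4: g(4,-4)=1 g(4,-2)=4 g(4,0)=6 g(4,2)=4 g(4,4)=1
t=5: g(5,-5)=1 g(5,-3)=5 g(5,-1)=10 g(5,1)=10 g(5,3)=5 g(5,5)=1
t=6: g(6,-6)=1 g(6,-4)=6 g(6,-2)=15 g(6,0)=20 g(6,2)=15 g(6,4)=6
t=7: g(7,-7)=1 g(7,-5)=7 g(7,-3)=21 g(7,-1)=35 g(7,1)=35 g(7,3)=21 g(7,5)=6
t=8: g(8,-8)=1 g(8,-6)=8 g(8,-4)=28 g(8,-2)=56 g(8,0)=70 g(8,2)=56 g(8,4)=27
t=9: g(9,-9)=1 g(9,-7)=9 g(9,-5)=36 g(9,-3)=84 g(9,-1)=126 g(9,1)=126 g(9,3)=83 g(9,5)=27
t=10: g(10,-10)=1 g(10,-8)=10 g(10,-6)=45 g(10,-4)=120 g(10,-2)=210 g(10,0)=252 g(10,2)=209 g(10,4)=110
t=11: g(11,-11)=1 g(11,-9)=11 g(11,-7)=55 g(11,-5)=165 g(11,-3)=330 g(11,-1)=462 g(11,1)=461 g(11,3)=319 g(11,5)=110
t=12: g(12,-12)=1 g(12,-10)=12 g(12,-8)=66 g(12,-6)=220 g(12,-4)=495 g(12,-2)=792 g(12,0)=923 g(12,2)=780 g(12,4)=429
t=13: g(13,-13)=1 g(13,-11)=13 g(13,-9)=78 g(13,-7)=286 g(13,-5)=715 g(13,-3)=1287 g(13,-1)=1715 g(13,1)=1703 g(13,3)=1209 g(13,5)=429
t=14: g(14,-14)=1 g(14,-12)=14 g(14,-10)=91 g(14,-8)=364 g(14,-6)=1001 g(14,-4)=2002 g(14,-2)=3002 g(14,0)=3418 g(14,2)=2912 g(14,4)=1638
t=15: g(15,-15)=1 g(15,-13)=15 g(15,-11)=105 g(15,-9)=455 g(15,-7)=1365 g(15,-5)=3003 g(15,-3)=5004 g(15,-1)=6420 g(15,1)=6330 g(15,3)=4550 g(15,5)=1638
Paths never hitting 6: Σ_s g(15,s) = 28886
Paths hitting 6: 2^15 - 28886 = 3882
P = 3882/32768 = 1941/16384

Answer: 1941/16384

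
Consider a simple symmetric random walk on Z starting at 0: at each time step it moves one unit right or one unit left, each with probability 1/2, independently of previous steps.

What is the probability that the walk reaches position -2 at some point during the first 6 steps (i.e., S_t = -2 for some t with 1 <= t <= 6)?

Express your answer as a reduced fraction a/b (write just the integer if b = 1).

Answer: 29/64

Derivation:
Count via complement. Let g(t,s) = #length-t paths at position s with S_1..S_t all ≠ -2.
g(t,s) = g(t-1,s-1) + g(t-1,s+1) for s ≠ -2; g(t,-2) = 0.
t=0: g(0,0)=1
t=1: g(1,-1)=1 g(1,1)=1
t=2: g(2,0)=2 g(2,2)=1
t=3: g(3,-1)=2 g(3,1)=3 g(3,3)=1
t=4: g(4,0)=5 g(4,2)=4 g(4,4)=1
t=5: g(5,-1)=5 g(5,1)=9 g(5,3)=5 g(5,5)=1
t=6: g(6,0)=14 g(6,2)=14 g(6,4)=6 g(6,6)=1
Paths never hitting -2: Σ_s g(6,s) = 35
Paths hitting -2: 2^6 - 35 = 29
P = 29/64 = 29/64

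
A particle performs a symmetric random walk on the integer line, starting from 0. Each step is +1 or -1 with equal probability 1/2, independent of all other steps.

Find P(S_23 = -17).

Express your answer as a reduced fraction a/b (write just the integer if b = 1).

To reach position -17 after 23 steps: need 3 steps of +1 and 20 of -1.
Favorable paths: C(23,3) = 1771
Total paths: 2^23 = 8388608
P = 1771/8388608 = 1771/8388608

Answer: 1771/8388608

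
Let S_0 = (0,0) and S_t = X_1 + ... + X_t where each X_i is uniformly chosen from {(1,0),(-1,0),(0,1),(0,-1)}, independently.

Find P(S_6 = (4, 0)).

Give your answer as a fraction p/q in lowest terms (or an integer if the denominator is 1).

Let h be the number of horizontal steps (so 6-h are vertical). To end at (4,0) need (h+4)/2 right-steps and ((6-h)+0)/2 up-steps.
Sum over h with 4 ≤ h ≤ 6, h ≡ 0 (mod 2), 6-h ≡ 0 (mod 2):
h=4: C(6,4)·C(4,4)·C(2,1) = 15·1·2 = 30
h=6: C(6,6)·C(6,5)·C(0,0) = 1·6·1 = 6
Total favorable: 36
Total paths: 4^6 = 4096
P = 36/4096 = 9/1024

Answer: 9/1024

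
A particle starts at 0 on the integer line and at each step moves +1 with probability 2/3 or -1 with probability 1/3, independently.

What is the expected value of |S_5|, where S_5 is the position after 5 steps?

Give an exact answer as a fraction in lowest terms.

Answer: 185/81

Derivation:
S_5 takes values m ≡ 1 (mod 2) with |m| ≤ 5; P(S_5=m) = C(5,(5+m)/2) · (2/3)^((5+m)/2) · (1/3)^((5-m)/2).
Distribution: P(S=-5)=1/243, P(S=-3)=10/243, P(S=-1)=40/243, P(S=1)=80/243, P(S=3)=80/243, P(S=5)=32/243
E[|S_5|] = Σ_m |m|·P(S_5=m) = 185/81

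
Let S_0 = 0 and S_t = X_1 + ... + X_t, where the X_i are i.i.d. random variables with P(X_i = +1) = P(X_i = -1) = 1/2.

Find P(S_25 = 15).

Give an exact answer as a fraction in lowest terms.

Answer: 26565/16777216

Derivation:
To reach position 15 after 25 steps: need 20 steps of +1 and 5 of -1.
Favorable paths: C(25,20) = 53130
Total paths: 2^25 = 33554432
P = 53130/33554432 = 26565/16777216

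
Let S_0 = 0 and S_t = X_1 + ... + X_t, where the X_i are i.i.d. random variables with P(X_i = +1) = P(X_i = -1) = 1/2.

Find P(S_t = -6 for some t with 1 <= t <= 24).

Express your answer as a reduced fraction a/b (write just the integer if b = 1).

Answer: 962689/4194304

Derivation:
Count via complement. Let g(t,s) = #length-t paths at position s with S_1..S_t all ≠ -6.
g(t,s) = g(t-1,s-1) + g(t-1,s+1) for s ≠ -6; g(t,-6) = 0.
t=0: g(0,0)=1
t=1: g(1,-1)=1 g(1,1)=1
t=2: g(2,-2)=1 g(2,0)=2 g(2,2)=1
t=3: g(3,-3)=1 g(3,-1)=3 g(3,1)=3 g(3,3)=1
t=4: g(4,-4)=1 g(4,-2)=4 g(4,0)=6 g(4,2)=4 g(4,4)=1
t=5: g(5,-5)=1 g(5,-3)=5 g(5,-1)=10 g(5,1)=10 g(5,3)=5 g(5,5)=1
t=6: g(6,-4)=6 g(6,-2)=15 g(6,0)=20 g(6,2)=15 g(6,4)=6 g(6,6)=1
t=7: g(7,-5)=6 g(7,-3)=21 g(7,-1)=35 g(7,1)=35 g(7,3)=21 g(7,5)=7 g(7,7)=1
t=8: g(8,-4)=27 g(8,-2)=56 g(8,0)=70 g(8,2)=56 g(8,4)=28 g(8,6)=8 g(8,8)=1
t=9: g(9,-5)=27 g(9,-3)=83 g(9,-1)=126 g(9,1)=126 g(9,3)=84 g(9,5)=36 g(9,7)=9 g(9,9)=1
t=10: g(10,-4)=110 g(10,-2)=209 g(10,0)=252 g(10,2)=210 g(10,4)=120 g(10,6)=45 g(10,8)=10 g(10,10)=1
t=11: g(11,-5)=110 g(11,-3)=319 g(11,-1)=461 g(11,1)=462 g(11,3)=330 g(11,5)=165 g(11,7)=55 g(11,9)=11 g(11,11)=1
t=12: g(12,-4)=429 g(12,-2)=780 g(12,0)=923 g(12,2)=792 g(12,4)=495 g(12,6)=220 g(12,8)=66 g(12,10)=12 g(12,12)=1
t=13: g(13,-5)=429 g(13,-3)=1209 g(13,-1)=1703 g(13,1)=1715 g(13,3)=1287 g(13,5)=715 g(13,7)=286 g(13,9)=78 g(13,11)=13 g(13,13)=1
t=14: g(14,-4)=1638 g(14,-2)=2912 g(14,0)=3418 g(14,2)=3002 g(14,4)=2002 g(14,6)=1001 g(14,8)=364 g(14,10)=91 g(14,12)=14 g(14,14)=1
t=15: g(15,-5)=1638 g(15,-3)=4550 g(15,-1)=6330 g(15,1)=6420 g(15,3)=5004 g(15,5)=3003 g(15,7)=1365 g(15,9)=455 g(15,11)=105 g(15,13)=15 g(15,15)=1
t=16: g(16,-4)=6188 g(16,-2)=10880 g(16,0)=12750 g(16,2)=11424 g(16,4)=8007 g(16,6)=4368 g(16,8)=1820 g(16,10)=560 g(16,12)=120 g(16,14)=16 g(16,16)=1
t=17: g(17,-5)=6188 g(17,-3)=17068 g(17,-1)=23630 g(17,1)=24174 g(17,3)=19431 g(17,5)=12375 g(17,7)=6188 g(17,9)=2380 g(17,11)=680 g(17,13)=136 g(17,15)=17 g(17,17)=1
t=18: g(18,-4)=23256 g(18,-2)=40698 g(18,0)=47804 g(18,2)=43605 g(18,4)=31806 g(18,6)=18563 g(18,8)=8568 g(18,10)=3060 g(18,12)=816 g(18,14)=153 g(18,16)=18 g(18,18)=1
t=19: g(19,-5)=23256 g(19,-3)=63954 g(19,-1)=88502 g(19,1)=91409 g(19,3)=75411 g(19,5)=50369 g(19,7)=27131 g(19,9)=11628 g(19,11)=3876 g(19,13)=969 g(19,15)=171 g(19,17)=19 g(19,19)=1
t=20: g(20,-4)=87210 g(20,-2)=152456 g(20,0)=179911 g(20,2)=166820 g(20,4)=125780 g(20,6)=77500 g(20,8)=38759 g(20,10)=15504 g(20,12)=4845 g(20,14)=1140 g(20,16)=190 g(20,18)=20 g(20,20)=1
t=21: g(21,-5)=87210 g(21,-3)=239666 g(21,-1)=332367 g(21,1)=346731 g(21,3)=292600 g(21,5)=203280 g(21,7)=116259 g(21,9)=54263 g(21,11)=20349 g(21,13)=5985 g(21,15)=1330 g(21,17)=210 g(21,19)=21 g(21,21)=1
t=22: g(22,-4)=326876 g(22,-2)=572033 g(22,0)=679098 g(22,2)=639331 g(22,4)=495880 g(22,6)=319539 g(22,8)=170522 g(22,10)=74612 g(22,12)=26334 g(22,14)=7315 g(22,16)=1540 g(22,18)=231 g(22,20)=22 g(22,22)=1
t=23: g(23,-5)=326876 g(23,-3)=898909 g(23,-1)=1251131 g(23,1)=1318429 g(23,3)=1135211 g(23,5)=815419 g(23,7)=490061 g(23,9)=245134 g(23,11)=100946 g(23,13)=33649 g(23,15)=8855 g(23,17)=1771 g(23,19)=253 g(23,21)=23 g(23,23)=1
t=24: g(24,-4)=1225785 g(24,-2)=2150040 g(24,0)=2569560 g(24,2)=2453640 g(24,4)=1950630 g(24,6)=1305480 g(24,8)=735195 g(24,10)=346080 g(24,12)=134595 g(24,14)=42504 g(24,16)=10626 g(24,18)=2024 g(24,20)=276 g(24,22)=24 g(24,24)=1
Paths never hitting -6: Σ_s g(24,s) = 12926460
Paths hitting -6: 2^24 - 12926460 = 3850756
P = 3850756/16777216 = 962689/4194304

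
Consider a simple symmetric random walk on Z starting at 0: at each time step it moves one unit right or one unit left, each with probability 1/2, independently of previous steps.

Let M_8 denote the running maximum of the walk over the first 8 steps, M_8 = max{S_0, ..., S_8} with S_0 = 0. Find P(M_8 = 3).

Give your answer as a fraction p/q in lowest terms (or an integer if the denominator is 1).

Answer: 7/64

Derivation:
Let M_8 = max(S_0,...,S_8). Use the reflection principle: for j ≥ 1, #{paths with M_8 ≥ j} = #{S_8 ≥ j} + #{S_8 ≥ j+1}.
By reflection, #{M_8 ≥ 3} = #{S_8 ≥ 3} + #{S_8 ≥ 4} = 37 + 37 = 74.
#{M_8 ≥ 4} = #{S_8 ≥ 4} + #{S_8 ≥ 5} = 37 + 9 = 46.
#{M_8 = 3} = 74 - 46 = 28.
P(M_8 = 3) = 28/256 = 7/64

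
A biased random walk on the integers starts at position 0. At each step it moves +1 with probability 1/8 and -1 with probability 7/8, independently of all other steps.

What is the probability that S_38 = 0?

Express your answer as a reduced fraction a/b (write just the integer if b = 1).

To be at 0 after 38 steps: need exactly 19 steps of +1 and 19 of -1.
Number of such sequences: C(38,19) = 35345263800
Each has probability (1/8)^19 · (7/8)^19 = 11398895185373143/20769187434139310514121985316880384
P = 35345263800 · 11398895185373143/20769187434139310514121985316880384 = 50362119669445455096265425/2596148429267413814265248164610048

Answer: 50362119669445455096265425/2596148429267413814265248164610048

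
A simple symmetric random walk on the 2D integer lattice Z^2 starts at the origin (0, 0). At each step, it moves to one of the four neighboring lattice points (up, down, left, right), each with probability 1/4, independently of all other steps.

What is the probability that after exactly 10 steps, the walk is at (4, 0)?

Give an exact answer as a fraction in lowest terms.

Answer: 225/16384

Derivation:
Let h be the number of horizontal steps (so 10-h are vertical). To end at (4,0) need (h+4)/2 right-steps and ((10-h)+0)/2 up-steps.
Sum over h with 4 ≤ h ≤ 10, h ≡ 0 (mod 2), 10-h ≡ 0 (mod 2):
h=4: C(10,4)·C(4,4)·C(6,3) = 210·1·20 = 4200
h=6: C(10,6)·C(6,5)·C(4,2) = 210·6·6 = 7560
h=8: C(10,8)·C(8,6)·C(2,1) = 45·28·2 = 2520
h=10: C(10,10)·C(10,7)·C(0,0) = 1·120·1 = 120
Total favorable: 14400
Total paths: 4^10 = 1048576
P = 14400/1048576 = 225/16384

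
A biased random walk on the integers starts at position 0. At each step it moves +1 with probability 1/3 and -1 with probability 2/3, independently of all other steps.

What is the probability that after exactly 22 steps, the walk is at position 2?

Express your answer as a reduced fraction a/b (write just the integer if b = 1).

To reach position 2 after 22 steps: need 12 steps of +1 and 10 steps of -1.
Number of such sequences: C(22,12) = 646646
Each has probability (1/3)^12 · (2/3)^10 = 1024/31381059609
P = 646646 · 1024/31381059609 = 662165504/31381059609

Answer: 662165504/31381059609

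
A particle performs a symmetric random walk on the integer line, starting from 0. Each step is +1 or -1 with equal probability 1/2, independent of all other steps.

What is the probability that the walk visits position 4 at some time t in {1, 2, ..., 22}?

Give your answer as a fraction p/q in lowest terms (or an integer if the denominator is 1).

Answer: 106135/262144

Derivation:
Count via complement. Let g(t,s) = #length-t paths at position s with S_1..S_t all ≠ 4.
g(t,s) = g(t-1,s-1) + g(t-1,s+1) for s ≠ 4; g(t,4) = 0.
t=0: g(0,0)=1
t=1: g(1,-1)=1 g(1,1)=1
t=2: g(2,-2)=1 g(2,0)=2 g(2,2)=1
t=3: g(3,-3)=1 g(3,-1)=3 g(3,1)=3 g(3,3)=1
t=4: g(4,-4)=1 g(4,-2)=4 g(4,0)=6 g(4,2)=4
t=5: g(5,-5)=1 g(5,-3)=5 g(5,-1)=10 g(5,1)=10 g(5,3)=4
t=6: g(6,-6)=1 g(6,-4)=6 g(6,-2)=15 g(6,0)=20 g(6,2)=14
t=7: g(7,-7)=1 g(7,-5)=7 g(7,-3)=21 g(7,-1)=35 g(7,1)=34 g(7,3)=14
t=8: g(8,-8)=1 g(8,-6)=8 g(8,-4)=28 g(8,-2)=56 g(8,0)=69 g(8,2)=48
t=9: g(9,-9)=1 g(9,-7)=9 g(9,-5)=36 g(9,-3)=84 g(9,-1)=125 g(9,1)=117 g(9,3)=48
t=10: g(10,-10)=1 g(10,-8)=10 g(10,-6)=45 g(10,-4)=120 g(10,-2)=209 g(10,0)=242 g(10,2)=165
t=11: g(11,-11)=1 g(11,-9)=11 g(11,-7)=55 g(11,-5)=165 g(11,-3)=329 g(11,-1)=451 g(11,1)=407 g(11,3)=165
t=12: g(12,-12)=1 g(12,-10)=12 g(12,-8)=66 g(12,-6)=220 g(12,-4)=494 g(12,-2)=780 g(12,0)=858 g(12,2)=572
t=13: g(13,-13)=1 g(13,-11)=13 g(13,-9)=78 g(13,-7)=286 g(13,-5)=714 g(13,-3)=1274 g(13,-1)=1638 g(13,1)=1430 g(13,3)=572
t=14: g(14,-14)=1 g(14,-12)=14 g(14,-10)=91 g(14,-8)=364 g(14,-6)=1000 g(14,-4)=1988 g(14,-2)=2912 g(14,0)=3068 g(14,2)=2002
t=15: g(15,-15)=1 g(15,-13)=15 g(15,-11)=105 g(15,-9)=455 g(15,-7)=1364 g(15,-5)=2988 g(15,-3)=4900 g(15,-1)=5980 g(15,1)=5070 g(15,3)=2002
t=16: g(16,-16)=1 g(16,-14)=16 g(16,-12)=120 g(16,-10)=560 g(16,-8)=1819 g(16,-6)=4352 g(16,-4)=7888 g(16,-2)=10880 g(16,0)=11050 g(16,2)=7072
t=17: g(17,-17)=1 g(17,-15)=17 g(17,-13)=136 g(17,-11)=680 g(17,-9)=2379 g(17,-7)=6171 g(17,-5)=12240 g(17,-3)=18768 g(17,-1)=21930 g(17,1)=18122 g(17,3)=7072
t=18: g(18,-18)=1 g(18,-16)=18 g(18,-14)=153 g(18,-12)=816 g(18,-10)=3059 g(18,-8)=8550 g(18,-6)=18411 g(18,-4)=31008 g(18,-2)=40698 g(18,0)=40052 g(18,2)=25194
t=19: g(19,-19)=1 g(19,-17)=19 g(19,-15)=171 g(19,-13)=969 g(19,-11)=3875 g(19,-9)=11609 g(19,-7)=26961 g(19,-5)=49419 g(19,-3)=71706 g(19,-1)=80750 g(19,1)=65246 g(19,3)=25194
t=20: g(20,-20)=1 g(20,-18)=20 g(20,-16)=190 g(20,-14)=1140 g(20,-12)=4844 g(20,-10)=15484 g(20,-8)=38570 g(20,-6)=76380 g(20,-4)=121125 g(20,-2)=152456 g(20,0)=145996 g(20,2)=90440
t=21: g(21,-21)=1 g(21,-19)=21 g(21,-17)=210 g(21,-15)=1330 g(21,-13)=5984 g(21,-11)=20328 g(21,-9)=54054 g(21,-7)=114950 g(21,-5)=197505 g(21,-3)=273581 g(21,-1)=298452 g(21,1)=236436 g(21,3)=90440
t=22: g(22,-22)=1 g(22,-20)=22 g(22,-18)=231 g(22,-16)=1540 g(22,-14)=7314 g(22,-12)=26312 g(22,-10)=74382 g(22,-8)=169004 g(22,-6)=312455 g(22,-4)=471086 g(22,-2)=572033 g(22,0)=534888 g(22,2)=326876
Paths never hitting 4: Σ_s g(22,s) = 2496144
Paths hitting 4: 2^22 - 2496144 = 1698160
P = 1698160/4194304 = 106135/262144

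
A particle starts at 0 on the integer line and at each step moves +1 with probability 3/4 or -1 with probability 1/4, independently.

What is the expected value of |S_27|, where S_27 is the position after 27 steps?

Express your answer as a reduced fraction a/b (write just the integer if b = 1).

Answer: 7604558710240581/562949953421312

Derivation:
S_27 takes values m ≡ 1 (mod 2) with |m| ≤ 27; P(S_27=m) = C(27,(27+m)/2) · (3/4)^((27+m)/2) · (1/4)^((27-m)/2).
Distribution: P(S=-27)=1/18014398509481984, P(S=-25)=81/18014398509481984, P(S=-23)=3159/18014398509481984, P(S=-21)=78975/18014398509481984, P(S=-19)=710775/9007199254740992, P(S=-17)=9808695/9007199254740992, P(S=-15)=107895645/9007199254740992, P(S=-13)=971060805/9007199254740992, P(S=-11)=14565912075/18014398509481984, P(S=-9)=92250776475/18014398509481984, P(S=-7)=498154192965/18014398509481984, P(S=-5)=2309623985565/18014398509481984, P(S=-3)=2309623985565/4503599627370496, P(S=-1)=7994852257725/4503599627370496, P(S=1)=23984556773175/4503599627370496, P(S=3)=62359847610255/4503599627370496, P(S=5)=561238628492295/18014398509481984, P(S=7)=1089463220014455/18014398509481984, P(S=9)=1815772033357425/18014398509481984, P(S=11)=2580307626350025/18014398509481984, P(S=13)=1548184575810015/9007199254740992, P(S=15)=1548184575810015/9007199254740992, P(S=17)=1266696471117285/9007199254740992, P(S=19)=826106394206925/9007199254740992, P(S=21)=826106394206925/18014398509481984, P(S=23)=297398301914493/18014398509481984, P(S=25)=68630377364883/18014398509481984, P(S=27)=7625597484987/18014398509481984
E[|S_27|] = Σ_m |m|·P(S_27=m) = 7604558710240581/562949953421312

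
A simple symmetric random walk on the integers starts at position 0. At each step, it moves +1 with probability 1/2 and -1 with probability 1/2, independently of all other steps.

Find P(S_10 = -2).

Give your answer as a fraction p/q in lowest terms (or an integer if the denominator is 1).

Answer: 105/512

Derivation:
To reach position -2 after 10 steps: need 4 steps of +1 and 6 of -1.
Favorable paths: C(10,4) = 210
Total paths: 2^10 = 1024
P = 210/1024 = 105/512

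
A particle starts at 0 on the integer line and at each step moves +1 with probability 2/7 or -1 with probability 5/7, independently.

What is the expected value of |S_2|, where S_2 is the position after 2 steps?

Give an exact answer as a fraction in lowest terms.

S_2 takes values m ≡ 0 (mod 2) with |m| ≤ 2; P(S_2=m) = C(2,(2+m)/2) · (2/7)^((2+m)/2) · (5/7)^((2-m)/2).
Distribution: P(S=-2)=25/49, P(S=0)=20/49, P(S=2)=4/49
E[|S_2|] = Σ_m |m|·P(S_2=m) = 58/49

Answer: 58/49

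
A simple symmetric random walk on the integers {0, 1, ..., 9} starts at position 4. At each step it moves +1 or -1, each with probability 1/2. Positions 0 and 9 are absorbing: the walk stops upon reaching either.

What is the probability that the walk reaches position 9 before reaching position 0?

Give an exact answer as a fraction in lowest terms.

Symmetric walk (p = 1/2): the harmonic-function argument gives P(hit 9 before 0 | start at 4) = a/N.
P = 4/9 = 4/9

Answer: 4/9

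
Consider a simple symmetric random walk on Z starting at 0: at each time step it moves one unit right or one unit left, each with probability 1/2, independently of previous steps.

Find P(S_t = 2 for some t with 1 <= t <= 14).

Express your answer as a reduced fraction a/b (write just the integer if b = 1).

Count via complement. Let g(t,s) = #length-t paths at position s with S_1..S_t all ≠ 2.
g(t,s) = g(t-1,s-1) + g(t-1,s+1) for s ≠ 2; g(t,2) = 0.
t=0: g(0,0)=1
t=1: g(1,-1)=1 g(1,1)=1
t=2: g(2,-2)=1 g(2,0)=2
t=3: g(3,-3)=1 g(3,-1)=3 g(3,1)=2
t=4: g(4,-4)=1 g(4,-2)=4 g(4,0)=5
t=5: g(5,-5)=1 g(5,-3)=5 g(5,-1)=9 g(5,1)=5
t=6: g(6,-6)=1 g(6,-4)=6 g(6,-2)=14 g(6,0)=14
t=7: g(7,-7)=1 g(7,-5)=7 g(7,-3)=20 g(7,-1)=28 g(7,1)=14
t=8: g(8,-8)=1 g(8,-6)=8 g(8,-4)=27 g(8,-2)=48 g(8,0)=42
t=9: g(9,-9)=1 g(9,-7)=9 g(9,-5)=35 g(9,-3)=75 g(9,-1)=90 g(9,1)=42
t=10: g(10,-10)=1 g(10,-8)=10 g(10,-6)=44 g(10,-4)=110 g(10,-2)=165 g(10,0)=132
t=11: g(11,-11)=1 g(11,-9)=11 g(11,-7)=54 g(11,-5)=154 g(11,-3)=275 g(11,-1)=297 g(11,1)=132
t=12: g(12,-12)=1 g(12,-10)=12 g(12,-8)=65 g(12,-6)=208 g(12,-4)=429 g(12,-2)=572 g(12,0)=429
t=13: g(13,-13)=1 g(13,-11)=13 g(13,-9)=77 g(13,-7)=273 g(13,-5)=637 g(13,-3)=1001 g(13,-1)=1001 g(13,1)=429
t=14: g(14,-14)=1 g(14,-12)=14 g(14,-10)=90 g(14,-8)=350 g(14,-6)=910 g(14,-4)=1638 g(14,-2)=2002 g(14,0)=1430
Paths never hitting 2: Σ_s g(14,s) = 6435
Paths hitting 2: 2^14 - 6435 = 9949
P = 9949/16384 = 9949/16384

Answer: 9949/16384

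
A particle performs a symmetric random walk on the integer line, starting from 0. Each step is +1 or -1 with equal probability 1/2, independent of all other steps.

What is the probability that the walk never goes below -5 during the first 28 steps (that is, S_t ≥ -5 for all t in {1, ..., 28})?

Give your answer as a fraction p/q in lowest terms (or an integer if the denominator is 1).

Answer: 98659305/134217728

Derivation:
Let f(t,s) = #length-t paths at position s with S_1..S_t all ≥ -5.
f(t,s) = f(t-1,s-1) + f(t-1,s+1) for s ≥ -5; f(t,s) = 0 for s < -5.
t=0: f(0,0)=1
t=1: f(1,-1)=1 f(1,1)=1
t=2: f(2,-2)=1 f(2,0)=2 f(2,2)=1
t=3: f(3,-3)=1 f(3,-1)=3 f(3,1)=3 f(3,3)=1
t=4: f(4,-4)=1 f(4,-2)=4 f(4,0)=6 f(4,2)=4 f(4,4)=1
t=5: f(5,-5)=1 f(5,-3)=5 f(5,-1)=10 f(5,1)=10 f(5,3)=5 f(5,5)=1
t=6: f(6,-4)=6 f(6,-2)=15 f(6,0)=20 f(6,2)=15 f(6,4)=6 f(6,6)=1
t=7: f(7,-5)=6 f(7,-3)=21 f(7,-1)=35 f(7,1)=35 f(7,3)=21 f(7,5)=7 f(7,7)=1
t=8: f(8,-4)=27 f(8,-2)=56 f(8,0)=70 f(8,2)=56 f(8,4)=28 f(8,6)=8 f(8,8)=1
t=9: f(9,-5)=27 f(9,-3)=83 f(9,-1)=126 f(9,1)=126 f(9,3)=84 f(9,5)=36 f(9,7)=9 f(9,9)=1
t=10: f(10,-4)=110 f(10,-2)=209 f(10,0)=252 f(10,2)=210 f(10,4)=120 f(10,6)=45 f(10,8)=10 f(10,10)=1
t=11: f(11,-5)=110 f(11,-3)=319 f(11,-1)=461 f(11,1)=462 f(11,3)=330 f(11,5)=165 f(11,7)=55 f(11,9)=11 f(11,11)=1
t=12: f(12,-4)=429 f(12,-2)=780 f(12,0)=923 f(12,2)=792 f(12,4)=495 f(12,6)=220 f(12,8)=66 f(12,10)=12 f(12,12)=1
t=13: f(13,-5)=429 f(13,-3)=1209 f(13,-1)=1703 f(13,1)=1715 f(13,3)=1287 f(13,5)=715 f(13,7)=286 f(13,9)=78 f(13,11)=13 f(13,13)=1
t=14: f(14,-4)=1638 f(14,-2)=2912 f(14,0)=3418 f(14,2)=3002 f(14,4)=2002 f(14,6)=1001 f(14,8)=364 f(14,10)=91 f(14,12)=14 f(14,14)=1
t=15: f(15,-5)=1638 f(15,-3)=4550 f(15,-1)=6330 f(15,1)=6420 f(15,3)=5004 f(15,5)=3003 f(15,7)=1365 f(15,9)=455 f(15,11)=105 f(15,13)=15 f(15,15)=1
t=16: f(16,-4)=6188 f(16,-2)=10880 f(16,0)=12750 f(16,2)=11424 f(16,4)=8007 f(16,6)=4368 f(16,8)=1820 f(16,10)=560 f(16,12)=120 f(16,14)=16 f(16,16)=1
t=17: f(17,-5)=6188 f(17,-3)=17068 f(17,-1)=23630 f(17,1)=24174 f(17,3)=19431 f(17,5)=12375 f(17,7)=6188 f(17,9)=2380 f(17,11)=680 f(17,13)=136 f(17,15)=17 f(17,17)=1
t=18: f(18,-4)=23256 f(18,-2)=40698 f(18,0)=47804 f(18,2)=43605 f(18,4)=31806 f(18,6)=18563 f(18,8)=8568 f(18,10)=3060 f(18,12)=816 f(18,14)=153 f(18,16)=18 f(18,18)=1
t=19: f(19,-5)=23256 f(19,-3)=63954 f(19,-1)=88502 f(19,1)=91409 f(19,3)=75411 f(19,5)=50369 f(19,7)=27131 f(19,9)=11628 f(19,11)=3876 f(19,13)=969 f(19,15)=171 f(19,17)=19 f(19,19)=1
t=20: f(20,-4)=87210 f(20,-2)=152456 f(20,0)=179911 f(20,2)=166820 f(20,4)=125780 f(20,6)=77500 f(20,8)=38759 f(20,10)=15504 f(20,12)=4845 f(20,14)=1140 f(20,16)=190 f(20,18)=20 f(20,20)=1
t=21: f(21,-5)=87210 f(21,-3)=239666 f(21,-1)=332367 f(21,1)=346731 f(21,3)=292600 f(21,5)=203280 f(21,7)=116259 f(21,9)=54263 f(21,11)=20349 f(21,13)=5985 f(21,15)=1330 f(21,17)=210 f(21,19)=21 f(21,21)=1
t=22: f(22,-4)=326876 f(22,-2)=572033 f(22,0)=679098 f(22,2)=639331 f(22,4)=495880 f(22,6)=319539 f(22,8)=170522 f(22,10)=74612 f(22,12)=26334 f(22,14)=7315 f(22,16)=1540 f(22,18)=231 f(22,20)=22 f(22,22)=1
t=23: f(23,-5)=326876 f(23,-3)=898909 f(23,-1)=1251131 f(23,1)=1318429 f(23,3)=1135211 f(23,5)=815419 f(23,7)=490061 f(23,9)=245134 f(23,11)=100946 f(23,13)=33649 f(23,15)=8855 f(23,17)=1771 f(23,19)=253 f(23,21)=23 f(23,23)=1
t=24: f(24,-4)=1225785 f(24,-2)=2150040 f(24,0)=2569560 f(24,2)=2453640 f(24,4)=1950630 f(24,6)=1305480 f(24,8)=735195 f(24,10)=346080 f(24,12)=134595 f(24,14)=42504 f(24,16)=10626 f(24,18)=2024 f(24,20)=276 f(24,22)=24 f(24,24)=1
t=25: f(25,-5)=1225785 f(25,-3)=3375825 f(25,-1)=4719600 f(25,1)=5023200 f(25,3)=4404270 f(25,5)=3256110 f(25,7)=2040675 f(25,9)=1081275 f(25,11)=480675 f(25,13)=177099 f(25,15)=53130 f(25,17)=12650 f(25,19)=2300 f(25,21)=300 f(25,23)=25 f(25,25)=1
t=26: f(26,-4)=4601610 f(26,-2)=8095425 f(26,0)=9742800 f(26,2)=9427470 f(26,4)=7660380 f(26,6)=5296785 f(26,8)=3121950 f(26,10)=1561950 f(26,12)=657774 f(26,14)=230229 f(26,16)=65780 f(26,18)=14950 f(26,20)=2600 f(26,22)=325 f(26,24)=26 f(26,26)=1
t=27: f(27,-5)=4601610 f(27,-3)=12697035 f(27,-1)=17838225 f(27,1)=19170270 f(27,3)=17087850 f(27,5)=12957165 f(27,7)=8418735 f(27,9)=4683900 f(27,11)=2219724 f(27,13)=888003 f(27,15)=296009 f(27,17)=80730 f(27,19)=17550 f(27,21)=2925 f(27,23)=351 f(27,25)=27 f(27,27)=1
t=28: f(28,-4)=17298645 f(28,-2)=30535260 f(28,0)=37008495 f(28,2)=36258120 f(28,4)=30045015 f(28,6)=21375900 f(28,8)=13102635 f(28,10)=6903624 f(28,12)=3107727 f(28,14)=1184012 f(28,16)=376739 f(28,18)=98280 f(28,20)=20475 f(28,22)=3276 f(28,24)=378 f(28,26)=28 f(28,28)=1
Σ_s f(28,s) = 197318610
P = 197318610/268435456 = 98659305/134217728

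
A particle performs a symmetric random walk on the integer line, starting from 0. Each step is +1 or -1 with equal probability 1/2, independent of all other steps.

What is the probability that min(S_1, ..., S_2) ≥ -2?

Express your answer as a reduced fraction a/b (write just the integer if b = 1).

Let f(t,s) = #length-t paths at position s with S_1..S_t all ≥ -2.
f(t,s) = f(t-1,s-1) + f(t-1,s+1) for s ≥ -2; f(t,s) = 0 for s < -2.
t=0: f(0,0)=1
t=1: f(1,-1)=1 f(1,1)=1
t=2: f(2,-2)=1 f(2,0)=2 f(2,2)=1
Σ_s f(2,s) = 4
P = 4/4 = 1

Answer: 1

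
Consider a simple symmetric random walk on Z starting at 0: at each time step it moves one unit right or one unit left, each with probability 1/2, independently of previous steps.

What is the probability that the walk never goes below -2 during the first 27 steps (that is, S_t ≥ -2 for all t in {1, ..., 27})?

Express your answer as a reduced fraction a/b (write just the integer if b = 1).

Let f(t,s) = #length-t paths at position s with S_1..S_t all ≥ -2.
f(t,s) = f(t-1,s-1) + f(t-1,s+1) for s ≥ -2; f(t,s) = 0 for s < -2.
t=0: f(0,0)=1
t=1: f(1,-1)=1 f(1,1)=1
t=2: f(2,-2)=1 f(2,0)=2 f(2,2)=1
t=3: f(3,-1)=3 f(3,1)=3 f(3,3)=1
t=4: f(4,-2)=3 f(4,0)=6 f(4,2)=4 f(4,4)=1
t=5: f(5,-1)=9 f(5,1)=10 f(5,3)=5 f(5,5)=1
t=6: f(6,-2)=9 f(6,0)=19 f(6,2)=15 f(6,4)=6 f(6,6)=1
t=7: f(7,-1)=28 f(7,1)=34 f(7,3)=21 f(7,5)=7 f(7,7)=1
t=8: f(8,-2)=28 f(8,0)=62 f(8,2)=55 f(8,4)=28 f(8,6)=8 f(8,8)=1
t=9: f(9,-1)=90 f(9,1)=117 f(9,3)=83 f(9,5)=36 f(9,7)=9 f(9,9)=1
t=10: f(10,-2)=90 f(10,0)=207 f(10,2)=200 f(10,4)=119 f(10,6)=45 f(10,8)=10 f(10,10)=1
t=11: f(11,-1)=297 f(11,1)=407 f(11,3)=319 f(11,5)=164 f(11,7)=55 f(11,9)=11 f(11,11)=1
t=12: f(12,-2)=297 f(12,0)=704 f(12,2)=726 f(12,4)=483 f(12,6)=219 f(12,8)=66 f(12,10)=12 f(12,12)=1
t=13: f(13,-1)=1001 f(13,1)=1430 f(13,3)=1209 f(13,5)=702 f(13,7)=285 f(13,9)=78 f(13,11)=13 f(13,13)=1
t=14: f(14,-2)=1001 f(14,0)=2431 f(14,2)=2639 f(14,4)=1911 f(14,6)=987 f(14,8)=363 f(14,10)=91 f(14,12)=14 f(14,14)=1
t=15: f(15,-1)=3432 f(15,1)=5070 f(15,3)=4550 f(15,5)=2898 f(15,7)=1350 f(15,9)=454 f(15,11)=105 f(15,13)=15 f(15,15)=1
t=16: f(16,-2)=3432 f(16,0)=8502 f(16,2)=9620 f(16,4)=7448 f(16,6)=4248 f(16,8)=1804 f(16,10)=559 f(16,12)=120 f(16,14)=16 f(16,16)=1
t=17: f(17,-1)=11934 f(17,1)=18122 f(17,3)=17068 f(17,5)=11696 f(17,7)=6052 f(17,9)=2363 f(17,11)=679 f(17,13)=136 f(17,15)=17 f(17,17)=1
t=18: f(18,-2)=11934 f(18,0)=30056 f(18,2)=35190 f(18,4)=28764 f(18,6)=17748 f(18,8)=8415 f(18,10)=3042 f(18,12)=815 f(18,14)=153 f(18,16)=18 f(18,18)=1
t=19: f(19,-1)=41990 f(19,1)=65246 f(19,3)=63954 f(19,5)=46512 f(19,7)=26163 f(19,9)=11457 f(19,11)=3857 f(19,13)=968 f(19,15)=171 f(19,17)=19 f(19,19)=1
t=20: f(20,-2)=41990 f(20,0)=107236 f(20,2)=129200 f(20,4)=110466 f(20,6)=72675 f(20,8)=37620 f(20,10)=15314 f(20,12)=4825 f(20,14)=1139 f(20,16)=190 f(20,18)=20 f(20,20)=1
t=21: f(21,-1)=149226 f(21,1)=236436 f(21,3)=239666 f(21,5)=183141 f(21,7)=110295 f(21,9)=52934 f(21,11)=20139 f(21,13)=5964 f(21,15)=1329 f(21,17)=210 f(21,19)=21 f(21,21)=1
t=22: f(22,-2)=149226 f(22,0)=385662 f(22,2)=476102 f(22,4)=422807 f(22,6)=293436 f(22,8)=163229 f(22,10)=73073 f(22,12)=26103 f(22,14)=7293 f(22,16)=1539 f(22,18)=231 f(22,20)=22 f(22,22)=1
t=23: f(23,-1)=534888 f(23,1)=861764 f(23,3)=898909 f(23,5)=716243 f(23,7)=456665 f(23,9)=236302 f(23,11)=99176 f(23,13)=33396 f(23,15)=8832 f(23,17)=1770 f(23,19)=253 f(23,21)=23 f(23,23)=1
t=24: f(24,-2)=534888 f(24,0)=1396652 f(24,2)=1760673 f(24,4)=1615152 f(24,6)=1172908 f(24,8)=692967 f(24,10)=335478 f(24,12)=132572 f(24,14)=42228 f(24,16)=10602 f(24,18)=2023 f(24,20)=276 f(24,22)=24 f(24,24)=1
t=25: f(25,-1)=1931540 f(25,1)=3157325 f(25,3)=3375825 f(25,5)=2788060 f(25,7)=1865875 f(25,9)=1028445 f(25,11)=468050 f(25,13)=174800 f(25,15)=52830 f(25,17)=12625 f(25,19)=2299 f(25,21)=300 f(25,23)=25 f(25,25)=1
t=26: f(26,-2)=1931540 f(26,0)=5088865 f(26,2)=6533150 f(26,4)=6163885 f(26,6)=4653935 f(26,8)=2894320 f(26,10)=1496495 f(26,12)=642850 f(26,14)=227630 f(26,16)=65455 f(26,18)=14924 f(26,20)=2599 f(26,22)=325 f(26,24)=26 f(26,26)=1
t=27: f(27,-1)=7020405 f(27,1)=11622015 f(27,3)=12697035 f(27,5)=10817820 f(27,7)=7548255 f(27,9)=4390815 f(27,11)=2139345 f(27,13)=870480 f(27,15)=293085 f(27,17)=80379 f(27,19)=17523 f(27,21)=2924 f(27,23)=351 f(27,25)=27 f(27,27)=1
Σ_s f(27,s) = 57500460
P = 57500460/134217728 = 14375115/33554432

Answer: 14375115/33554432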